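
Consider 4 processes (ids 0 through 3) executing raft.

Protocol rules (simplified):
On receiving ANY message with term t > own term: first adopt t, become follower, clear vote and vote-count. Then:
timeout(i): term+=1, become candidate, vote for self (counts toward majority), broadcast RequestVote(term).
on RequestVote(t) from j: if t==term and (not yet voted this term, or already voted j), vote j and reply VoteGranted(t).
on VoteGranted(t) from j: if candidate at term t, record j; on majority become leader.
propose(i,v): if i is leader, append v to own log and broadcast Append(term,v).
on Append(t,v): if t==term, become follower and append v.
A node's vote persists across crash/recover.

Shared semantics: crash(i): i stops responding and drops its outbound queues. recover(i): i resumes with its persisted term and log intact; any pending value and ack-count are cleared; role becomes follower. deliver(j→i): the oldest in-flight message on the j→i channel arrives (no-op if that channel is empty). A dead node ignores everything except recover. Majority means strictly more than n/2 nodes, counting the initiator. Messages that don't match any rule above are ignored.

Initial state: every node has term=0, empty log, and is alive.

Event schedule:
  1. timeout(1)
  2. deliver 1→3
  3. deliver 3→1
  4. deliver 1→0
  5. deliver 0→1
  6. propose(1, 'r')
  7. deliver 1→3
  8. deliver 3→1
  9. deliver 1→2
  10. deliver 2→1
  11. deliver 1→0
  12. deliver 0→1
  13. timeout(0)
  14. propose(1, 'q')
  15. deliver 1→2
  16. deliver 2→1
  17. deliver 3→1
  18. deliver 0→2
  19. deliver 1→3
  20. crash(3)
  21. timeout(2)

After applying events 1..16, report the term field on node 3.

step 1 timeout(1): 1={cand,t=1,log=-}
step 2 deliver 1→3: 3={foll,t=1,log=-}
step 3 deliver 3→1: —
step 4 deliver 1→0: 0={foll,t=1,log=-}
step 5 deliver 0→1: 1={lead,t=1,log=-}
step 6 propose(1,'r'): 1={lead,t=1,log=r}
step 7 deliver 1→3: 3={foll,t=1,log=r}
step 8 deliver 3→1: —
step 9 deliver 1→2: 2={foll,t=1,log=-}
step 10 deliver 2→1: —
step 11 deliver 1→0: 0={foll,t=1,log=r}
step 12 deliver 0→1: —
step 13 timeout(0): 0={cand,t=2,log=r}
step 14 propose(1,'q'): 1={lead,t=1,log=r,q}
step 15 deliver 1→2: 2={foll,t=1,log=r}
step 16 deliver 2→1: —

1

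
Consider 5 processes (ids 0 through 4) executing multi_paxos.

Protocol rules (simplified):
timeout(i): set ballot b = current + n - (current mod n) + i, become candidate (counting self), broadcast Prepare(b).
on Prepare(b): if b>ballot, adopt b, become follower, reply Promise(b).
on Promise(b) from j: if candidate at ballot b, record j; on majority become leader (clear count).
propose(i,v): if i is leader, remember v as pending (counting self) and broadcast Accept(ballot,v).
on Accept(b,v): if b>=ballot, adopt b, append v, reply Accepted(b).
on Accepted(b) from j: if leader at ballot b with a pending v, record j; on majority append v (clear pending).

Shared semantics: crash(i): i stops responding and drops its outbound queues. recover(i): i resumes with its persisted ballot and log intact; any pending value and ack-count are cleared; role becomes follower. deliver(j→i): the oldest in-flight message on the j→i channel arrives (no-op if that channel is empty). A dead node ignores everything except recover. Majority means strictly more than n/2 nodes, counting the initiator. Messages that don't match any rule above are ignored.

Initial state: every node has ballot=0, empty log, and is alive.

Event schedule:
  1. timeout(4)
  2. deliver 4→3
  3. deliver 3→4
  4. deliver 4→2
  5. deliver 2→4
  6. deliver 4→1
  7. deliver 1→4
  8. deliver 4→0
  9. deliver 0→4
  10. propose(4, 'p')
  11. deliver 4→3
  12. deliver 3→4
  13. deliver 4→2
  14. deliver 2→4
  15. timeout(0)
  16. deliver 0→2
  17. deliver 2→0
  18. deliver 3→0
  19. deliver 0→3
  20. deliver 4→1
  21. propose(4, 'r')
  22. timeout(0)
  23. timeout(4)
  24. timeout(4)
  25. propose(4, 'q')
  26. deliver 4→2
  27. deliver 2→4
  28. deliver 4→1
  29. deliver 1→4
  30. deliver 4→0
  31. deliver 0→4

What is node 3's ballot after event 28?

[1] timeout(4) → N4(cand b9 [-])
[2] deliver 4→3 → N3(foll b9 [-])
[3] deliver 3→4 → ∅
[4] deliver 4→2 → N2(foll b9 [-])
[5] deliver 2→4 → N4(lead b9 [-])
[6] deliver 4→1 → N1(foll b9 [-])
[7] deliver 1→4 → ∅
[8] deliver 4→0 → N0(foll b9 [-])
[9] deliver 0→4 → ∅
[10] propose(4,'p') → ∅
[11] deliver 4→3 → N3(foll b9 [p])
[12] deliver 3→4 → ∅
[13] deliver 4→2 → N2(foll b9 [p])
[14] deliver 2→4 → N4(lead b9 [p])
[15] timeout(0) → N0(cand b10 [-])
[16] deliver 0→2 → N2(foll b10 [p])
[17] deliver 2→0 → ∅
[18] deliver 3→0 → ∅
[19] deliver 0→3 → N3(foll b10 [p])
[20] deliver 4→1 → N1(foll b9 [p])
[21] propose(4,'r') → ∅
[22] timeout(0) → N0(cand b15 [-])
[23] timeout(4) → N4(cand b14 [p])
[24] timeout(4) → N4(cand b19 [p])
[25] propose(4,'q') → ∅
[26] deliver 4→2 → ∅
[27] deliver 2→4 → ∅
[28] deliver 4→1 → N1(foll b9 [p,r])

10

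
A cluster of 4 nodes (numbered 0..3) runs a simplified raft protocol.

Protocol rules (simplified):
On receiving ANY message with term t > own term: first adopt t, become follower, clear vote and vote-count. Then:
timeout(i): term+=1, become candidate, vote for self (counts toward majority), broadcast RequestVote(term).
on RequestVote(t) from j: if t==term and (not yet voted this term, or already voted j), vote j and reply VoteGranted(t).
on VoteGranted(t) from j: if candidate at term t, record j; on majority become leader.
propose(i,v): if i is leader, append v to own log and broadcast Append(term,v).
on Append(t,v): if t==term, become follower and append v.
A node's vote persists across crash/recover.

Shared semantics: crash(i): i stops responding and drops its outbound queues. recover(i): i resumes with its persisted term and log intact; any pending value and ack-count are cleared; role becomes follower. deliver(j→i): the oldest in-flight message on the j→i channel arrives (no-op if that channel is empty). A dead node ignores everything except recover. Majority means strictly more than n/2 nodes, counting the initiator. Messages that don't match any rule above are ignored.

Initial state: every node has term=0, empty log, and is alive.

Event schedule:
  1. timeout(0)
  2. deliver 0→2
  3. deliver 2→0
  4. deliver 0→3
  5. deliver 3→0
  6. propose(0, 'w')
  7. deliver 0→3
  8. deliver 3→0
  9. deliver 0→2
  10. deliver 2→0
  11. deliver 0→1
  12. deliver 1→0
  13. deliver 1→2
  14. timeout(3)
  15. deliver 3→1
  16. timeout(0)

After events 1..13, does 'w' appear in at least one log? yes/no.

yes

[1] timeout(0) → N0(cand t1 [-])
[2] deliver 0→2 → N2(foll t1 [-])
[3] deliver 2→0 → ∅
[4] deliver 0→3 → N3(foll t1 [-])
[5] deliver 3→0 → N0(lead t1 [-])
[6] propose(0,'w') → N0(lead t1 [w])
[7] deliver 0→3 → N3(foll t1 [w])
[8] deliver 3→0 → ∅
[9] deliver 0→2 → N2(foll t1 [w])
[10] deliver 2→0 → ∅
[11] deliver 0→1 → N1(foll t1 [-])
[12] deliver 1→0 → ∅
[13] deliver 1→2 → ∅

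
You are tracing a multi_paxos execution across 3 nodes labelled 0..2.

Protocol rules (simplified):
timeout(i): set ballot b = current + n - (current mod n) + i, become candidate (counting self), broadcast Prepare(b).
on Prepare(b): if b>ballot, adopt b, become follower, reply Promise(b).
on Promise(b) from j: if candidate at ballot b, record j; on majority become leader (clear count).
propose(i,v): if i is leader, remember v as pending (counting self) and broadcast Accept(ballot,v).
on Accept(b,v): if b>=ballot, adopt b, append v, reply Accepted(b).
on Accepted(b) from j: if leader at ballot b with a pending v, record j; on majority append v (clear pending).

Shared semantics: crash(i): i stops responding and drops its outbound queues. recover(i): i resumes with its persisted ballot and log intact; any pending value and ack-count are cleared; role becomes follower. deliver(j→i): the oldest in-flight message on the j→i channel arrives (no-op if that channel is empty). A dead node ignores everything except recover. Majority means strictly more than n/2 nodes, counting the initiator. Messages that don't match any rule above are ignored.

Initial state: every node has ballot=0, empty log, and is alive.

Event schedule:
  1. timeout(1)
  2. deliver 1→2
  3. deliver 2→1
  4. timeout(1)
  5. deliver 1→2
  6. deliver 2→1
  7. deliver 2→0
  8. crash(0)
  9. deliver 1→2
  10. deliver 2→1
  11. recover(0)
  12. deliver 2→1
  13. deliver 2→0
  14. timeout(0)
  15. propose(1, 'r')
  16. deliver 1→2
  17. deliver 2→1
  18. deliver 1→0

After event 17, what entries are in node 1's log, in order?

r

step 1 timeout(1): 1={cand,b=4,log=-}
step 2 deliver 1→2: 2={foll,b=4,log=-}
step 3 deliver 2→1: 1={lead,b=4,log=-}
step 4 timeout(1): 1={cand,b=7,log=-}
step 5 deliver 1→2: 2={foll,b=7,log=-}
step 6 deliver 2→1: 1={lead,b=7,log=-}
step 7 deliver 2→0: —
step 8 crash(0): 0={✗foll,b=0,log=-}
step 9 deliver 1→2: —
step 10 deliver 2→1: —
step 11 recover(0): 0={foll,b=0,log=-}
step 12 deliver 2→1: —
step 13 deliver 2→0: —
step 14 timeout(0): 0={cand,b=3,log=-}
step 15 propose(1,'r'): —
step 16 deliver 1→2: 2={foll,b=7,log=r}
step 17 deliver 2→1: 1={lead,b=7,log=r}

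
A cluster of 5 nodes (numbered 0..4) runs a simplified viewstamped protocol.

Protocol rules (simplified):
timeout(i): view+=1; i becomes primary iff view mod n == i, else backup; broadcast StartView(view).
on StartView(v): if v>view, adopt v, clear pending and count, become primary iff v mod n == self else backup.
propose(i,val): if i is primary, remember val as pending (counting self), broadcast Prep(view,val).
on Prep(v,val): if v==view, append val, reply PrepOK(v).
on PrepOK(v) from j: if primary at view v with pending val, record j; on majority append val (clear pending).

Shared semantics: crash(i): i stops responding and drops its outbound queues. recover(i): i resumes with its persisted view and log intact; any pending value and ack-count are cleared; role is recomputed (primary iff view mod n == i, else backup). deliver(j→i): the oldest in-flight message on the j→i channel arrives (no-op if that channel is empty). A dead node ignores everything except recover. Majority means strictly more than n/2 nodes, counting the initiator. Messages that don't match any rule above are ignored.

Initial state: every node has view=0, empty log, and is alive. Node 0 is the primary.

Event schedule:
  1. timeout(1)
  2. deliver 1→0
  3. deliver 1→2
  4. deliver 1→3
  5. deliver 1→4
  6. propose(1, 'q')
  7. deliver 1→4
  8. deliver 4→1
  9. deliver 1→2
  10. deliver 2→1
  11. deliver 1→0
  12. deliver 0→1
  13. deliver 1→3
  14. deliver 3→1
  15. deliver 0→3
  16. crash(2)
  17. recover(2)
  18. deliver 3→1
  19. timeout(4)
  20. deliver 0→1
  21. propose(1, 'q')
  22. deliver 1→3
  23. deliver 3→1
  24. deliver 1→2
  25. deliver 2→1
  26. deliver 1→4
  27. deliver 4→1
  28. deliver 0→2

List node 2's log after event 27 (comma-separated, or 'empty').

[1] timeout(1) → N1(prim v1 [-])
[2] deliver 1→0 → N0(back v1 [-])
[3] deliver 1→2 → N2(back v1 [-])
[4] deliver 1→3 → N3(back v1 [-])
[5] deliver 1→4 → N4(back v1 [-])
[6] propose(1,'q') → ∅
[7] deliver 1→4 → N4(back v1 [q])
[8] deliver 4→1 → ∅
[9] deliver 1→2 → N2(back v1 [q])
[10] deliver 2→1 → N1(prim v1 [q])
[11] deliver 1→0 → N0(back v1 [q])
[12] deliver 0→1 → ∅
[13] deliver 1→3 → N3(back v1 [q])
[14] deliver 3→1 → ∅
[15] deliver 0→3 → ∅
[16] crash(2) → N2(✗back v1 [q])
[17] recover(2) → N2(back v1 [q])
[18] deliver 3→1 → ∅
[19] timeout(4) → N4(back v2 [q])
[20] deliver 0→1 → ∅
[21] propose(1,'q') → ∅
[22] deliver 1→3 → N3(back v1 [q,q])
[23] deliver 3→1 → ∅
[24] deliver 1→2 → N2(back v1 [q,q])
[25] deliver 2→1 → N1(prim v1 [q,q])
[26] deliver 1→4 → ∅
[27] deliver 4→1 → N1(back v2 [q,q])

q,q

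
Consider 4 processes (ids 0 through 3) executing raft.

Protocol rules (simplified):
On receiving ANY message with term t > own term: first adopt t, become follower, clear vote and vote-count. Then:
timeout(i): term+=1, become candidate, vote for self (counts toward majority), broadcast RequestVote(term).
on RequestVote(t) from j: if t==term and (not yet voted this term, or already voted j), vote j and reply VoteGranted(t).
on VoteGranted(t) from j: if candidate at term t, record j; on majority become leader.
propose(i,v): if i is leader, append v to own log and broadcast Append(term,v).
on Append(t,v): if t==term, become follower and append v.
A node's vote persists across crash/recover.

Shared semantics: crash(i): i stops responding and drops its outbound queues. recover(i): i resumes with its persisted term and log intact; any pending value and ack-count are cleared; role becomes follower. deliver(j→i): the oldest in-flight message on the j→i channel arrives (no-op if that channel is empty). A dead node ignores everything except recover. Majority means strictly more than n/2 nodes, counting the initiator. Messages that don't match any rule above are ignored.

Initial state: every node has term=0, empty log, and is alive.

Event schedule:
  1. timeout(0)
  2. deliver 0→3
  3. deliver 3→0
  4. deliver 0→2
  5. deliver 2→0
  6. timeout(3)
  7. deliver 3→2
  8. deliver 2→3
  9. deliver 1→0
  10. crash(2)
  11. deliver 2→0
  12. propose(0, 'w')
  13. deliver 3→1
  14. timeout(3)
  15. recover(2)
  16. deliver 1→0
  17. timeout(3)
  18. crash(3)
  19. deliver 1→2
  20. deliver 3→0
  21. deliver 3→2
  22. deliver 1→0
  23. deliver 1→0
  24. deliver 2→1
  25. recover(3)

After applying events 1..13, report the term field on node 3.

2

[1] timeout(0) → N0(cand t1 [-])
[2] deliver 0→3 → N3(foll t1 [-])
[3] deliver 3→0 → ∅
[4] deliver 0→2 → N2(foll t1 [-])
[5] deliver 2→0 → N0(lead t1 [-])
[6] timeout(3) → N3(cand t2 [-])
[7] deliver 3→2 → N2(foll t2 [-])
[8] deliver 2→3 → ∅
[9] deliver 1→0 → ∅
[10] crash(2) → N2(✗foll t2 [-])
[11] deliver 2→0 → ∅
[12] propose(0,'w') → N0(lead t1 [w])
[13] deliver 3→1 → N1(foll t2 [-])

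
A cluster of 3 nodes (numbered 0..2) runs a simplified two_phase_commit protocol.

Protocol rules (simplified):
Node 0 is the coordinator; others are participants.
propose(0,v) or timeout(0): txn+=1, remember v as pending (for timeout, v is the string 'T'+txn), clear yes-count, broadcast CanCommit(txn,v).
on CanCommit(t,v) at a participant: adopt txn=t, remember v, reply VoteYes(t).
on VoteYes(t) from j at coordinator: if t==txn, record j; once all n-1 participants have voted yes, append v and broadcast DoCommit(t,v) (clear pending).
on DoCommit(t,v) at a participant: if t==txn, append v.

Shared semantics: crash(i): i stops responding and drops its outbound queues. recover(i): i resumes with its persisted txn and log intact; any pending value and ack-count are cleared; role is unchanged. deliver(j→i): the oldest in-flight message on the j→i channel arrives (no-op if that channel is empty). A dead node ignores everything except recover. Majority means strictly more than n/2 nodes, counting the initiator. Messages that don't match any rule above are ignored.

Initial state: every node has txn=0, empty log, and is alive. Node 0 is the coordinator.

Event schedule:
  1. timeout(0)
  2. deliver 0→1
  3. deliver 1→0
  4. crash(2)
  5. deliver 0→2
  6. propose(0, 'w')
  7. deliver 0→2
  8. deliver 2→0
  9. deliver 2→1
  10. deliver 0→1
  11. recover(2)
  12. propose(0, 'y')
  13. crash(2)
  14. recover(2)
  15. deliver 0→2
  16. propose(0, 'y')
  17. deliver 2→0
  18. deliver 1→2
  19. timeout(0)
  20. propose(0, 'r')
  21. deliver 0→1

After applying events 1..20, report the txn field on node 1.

[1] timeout(0) → N0(coor t1 [-])
[2] deliver 0→1 → N1(part t1 [-])
[3] deliver 1→0 → ∅
[4] crash(2) → N2(✗part t0 [-])
[5] deliver 0→2 → ∅
[6] propose(0,'w') → N0(coor t2 [-])
[7] deliver 0→2 → ∅
[8] deliver 2→0 → ∅
[9] deliver 2→1 → ∅
[10] deliver 0→1 → N1(part t2 [-])
[11] recover(2) → N2(part t0 [-])
[12] propose(0,'y') → N0(coor t3 [-])
[13] crash(2) → N2(✗part t0 [-])
[14] recover(2) → N2(part t0 [-])
[15] deliver 0→2 → N2(part t1 [-])
[16] propose(0,'y') → N0(coor t4 [-])
[17] deliver 2→0 → ∅
[18] deliver 1→2 → ∅
[19] timeout(0) → N0(coor t5 [-])
[20] propose(0,'r') → N0(coor t6 [-])

2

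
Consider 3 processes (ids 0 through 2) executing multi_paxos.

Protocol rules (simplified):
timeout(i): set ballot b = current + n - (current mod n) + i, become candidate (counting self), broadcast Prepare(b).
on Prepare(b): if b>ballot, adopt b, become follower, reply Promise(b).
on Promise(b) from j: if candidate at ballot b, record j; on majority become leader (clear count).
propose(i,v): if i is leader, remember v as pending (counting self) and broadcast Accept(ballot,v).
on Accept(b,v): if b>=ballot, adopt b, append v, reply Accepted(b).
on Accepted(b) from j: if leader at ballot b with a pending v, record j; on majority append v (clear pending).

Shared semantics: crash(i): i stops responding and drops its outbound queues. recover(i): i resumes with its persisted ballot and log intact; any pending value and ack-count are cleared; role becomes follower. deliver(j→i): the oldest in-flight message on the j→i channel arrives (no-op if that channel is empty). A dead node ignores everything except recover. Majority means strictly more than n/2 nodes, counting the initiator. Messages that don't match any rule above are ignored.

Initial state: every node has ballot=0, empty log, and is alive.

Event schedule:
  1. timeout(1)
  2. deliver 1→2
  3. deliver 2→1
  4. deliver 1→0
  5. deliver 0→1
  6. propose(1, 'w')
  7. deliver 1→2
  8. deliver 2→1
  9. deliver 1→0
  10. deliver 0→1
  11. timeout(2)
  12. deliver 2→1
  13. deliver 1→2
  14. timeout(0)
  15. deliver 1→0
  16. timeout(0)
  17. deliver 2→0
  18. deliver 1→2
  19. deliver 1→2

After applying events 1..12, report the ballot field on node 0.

[1] timeout(1) → N1(cand b4 [-])
[2] deliver 1→2 → N2(foll b4 [-])
[3] deliver 2→1 → N1(lead b4 [-])
[4] deliver 1→0 → N0(foll b4 [-])
[5] deliver 0→1 → ∅
[6] propose(1,'w') → ∅
[7] deliver 1→2 → N2(foll b4 [w])
[8] deliver 2→1 → N1(lead b4 [w])
[9] deliver 1→0 → N0(foll b4 [w])
[10] deliver 0→1 → ∅
[11] timeout(2) → N2(cand b8 [w])
[12] deliver 2→1 → N1(foll b8 [w])

4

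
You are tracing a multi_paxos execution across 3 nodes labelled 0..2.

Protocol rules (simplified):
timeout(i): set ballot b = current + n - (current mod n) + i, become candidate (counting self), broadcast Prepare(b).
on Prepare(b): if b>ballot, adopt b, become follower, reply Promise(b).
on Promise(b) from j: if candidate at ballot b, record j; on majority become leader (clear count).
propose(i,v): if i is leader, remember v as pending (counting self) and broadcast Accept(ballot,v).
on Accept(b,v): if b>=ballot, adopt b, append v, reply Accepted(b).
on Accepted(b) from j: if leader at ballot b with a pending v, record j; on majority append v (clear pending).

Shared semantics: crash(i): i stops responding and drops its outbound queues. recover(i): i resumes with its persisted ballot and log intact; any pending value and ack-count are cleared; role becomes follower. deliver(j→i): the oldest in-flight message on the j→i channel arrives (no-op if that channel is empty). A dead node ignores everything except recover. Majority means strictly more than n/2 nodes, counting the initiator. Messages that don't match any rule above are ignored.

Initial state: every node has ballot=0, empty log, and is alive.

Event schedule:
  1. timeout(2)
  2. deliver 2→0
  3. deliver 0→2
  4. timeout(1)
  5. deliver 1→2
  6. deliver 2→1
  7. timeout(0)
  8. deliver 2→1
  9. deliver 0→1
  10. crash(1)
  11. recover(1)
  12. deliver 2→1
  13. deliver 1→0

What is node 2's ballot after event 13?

e1 timeout(2): 2[cand,b=5,-]
e2 deliver 2→0: 0[foll,b=5,-]
e3 deliver 0→2: 2[lead,b=5,-]
e4 timeout(1): 1[cand,b=4,-]
e5 deliver 1→2: ·
e6 deliver 2→1: 1[foll,b=5,-]
e7 timeout(0): 0[cand,b=6,-]
e8 deliver 2→1: ·
e9 deliver 0→1: 1[foll,b=6,-]
e10 crash(1): 1[✗foll,b=6,-]
e11 recover(1): 1[foll,b=6,-]
e12 deliver 2→1: ·
e13 deliver 1→0: ·

5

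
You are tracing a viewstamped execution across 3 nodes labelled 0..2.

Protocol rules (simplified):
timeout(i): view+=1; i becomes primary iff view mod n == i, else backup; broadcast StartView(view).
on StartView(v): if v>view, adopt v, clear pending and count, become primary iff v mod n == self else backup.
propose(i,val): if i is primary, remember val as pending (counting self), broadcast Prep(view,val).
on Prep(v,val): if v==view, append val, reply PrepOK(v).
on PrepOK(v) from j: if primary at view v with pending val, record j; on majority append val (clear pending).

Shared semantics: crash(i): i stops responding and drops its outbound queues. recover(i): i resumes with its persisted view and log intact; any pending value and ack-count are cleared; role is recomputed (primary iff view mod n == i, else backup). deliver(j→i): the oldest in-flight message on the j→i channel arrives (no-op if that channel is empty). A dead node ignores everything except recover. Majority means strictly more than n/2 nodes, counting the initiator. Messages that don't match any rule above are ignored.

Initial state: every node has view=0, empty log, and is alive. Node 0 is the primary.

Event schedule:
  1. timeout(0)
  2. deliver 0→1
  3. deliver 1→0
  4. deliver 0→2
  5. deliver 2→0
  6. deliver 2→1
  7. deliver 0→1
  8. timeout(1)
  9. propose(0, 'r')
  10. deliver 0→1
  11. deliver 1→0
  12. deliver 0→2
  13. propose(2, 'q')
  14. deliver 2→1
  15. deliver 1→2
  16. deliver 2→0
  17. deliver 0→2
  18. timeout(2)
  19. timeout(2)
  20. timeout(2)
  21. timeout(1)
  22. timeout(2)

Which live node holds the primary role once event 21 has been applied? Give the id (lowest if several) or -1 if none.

2

step 1 timeout(0): 0={back,v=1,log=-}
step 2 deliver 0→1: 1={prim,v=1,log=-}
step 3 deliver 1→0: —
step 4 deliver 0→2: 2={back,v=1,log=-}
step 5 deliver 2→0: —
step 6 deliver 2→1: —
step 7 deliver 0→1: —
step 8 timeout(1): 1={back,v=2,log=-}
step 9 propose(0,'r'): —
step 10 deliver 0→1: —
step 11 deliver 1→0: 0={back,v=2,log=-}
step 12 deliver 0→2: —
step 13 propose(2,'q'): —
step 14 deliver 2→1: —
step 15 deliver 1→2: 2={prim,v=2,log=-}
step 16 deliver 2→0: —
step 17 deliver 0→2: —
step 18 timeout(2): 2={back,v=3,log=-}
step 19 timeout(2): 2={back,v=4,log=-}
step 20 timeout(2): 2={prim,v=5,log=-}
step 21 timeout(1): 1={back,v=3,log=-}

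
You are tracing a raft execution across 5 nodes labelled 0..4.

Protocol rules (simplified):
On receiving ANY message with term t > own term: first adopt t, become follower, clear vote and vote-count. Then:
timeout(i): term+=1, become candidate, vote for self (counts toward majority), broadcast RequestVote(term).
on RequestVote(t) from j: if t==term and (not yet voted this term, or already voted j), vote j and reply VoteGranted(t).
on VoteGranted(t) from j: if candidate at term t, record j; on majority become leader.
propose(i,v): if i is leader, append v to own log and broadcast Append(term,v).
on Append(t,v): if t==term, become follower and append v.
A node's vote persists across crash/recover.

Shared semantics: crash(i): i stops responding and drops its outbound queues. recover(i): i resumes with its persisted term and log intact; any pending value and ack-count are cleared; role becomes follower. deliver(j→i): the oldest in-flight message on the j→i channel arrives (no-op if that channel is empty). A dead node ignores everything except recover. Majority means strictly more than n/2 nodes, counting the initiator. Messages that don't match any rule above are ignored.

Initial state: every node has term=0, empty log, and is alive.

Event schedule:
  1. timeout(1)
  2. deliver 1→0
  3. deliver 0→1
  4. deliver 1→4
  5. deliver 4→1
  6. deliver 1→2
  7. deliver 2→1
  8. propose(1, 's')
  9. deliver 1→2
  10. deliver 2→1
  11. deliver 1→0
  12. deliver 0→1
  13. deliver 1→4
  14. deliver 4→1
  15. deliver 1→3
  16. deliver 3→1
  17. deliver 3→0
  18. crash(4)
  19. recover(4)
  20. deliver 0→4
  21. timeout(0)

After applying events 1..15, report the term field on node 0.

1

after 1 — timeout(1): n1:cand/t1/[-]
after 2 — deliver 1→0: n0:foll/t1/[-]
after 3 — deliver 0→1: ·
after 4 — deliver 1→4: n4:foll/t1/[-]
after 5 — deliver 4→1: n1:lead/t1/[-]
after 6 — deliver 1→2: n2:foll/t1/[-]
after 7 — deliver 2→1: ·
after 8 — propose(1,'s'): n1:lead/t1/[s]
after 9 — deliver 1→2: n2:foll/t1/[s]
after 10 — deliver 2→1: ·
after 11 — deliver 1→0: n0:foll/t1/[s]
after 12 — deliver 0→1: ·
after 13 — deliver 1→4: n4:foll/t1/[s]
after 14 — deliver 4→1: ·
after 15 — deliver 1→3: n3:foll/t1/[-]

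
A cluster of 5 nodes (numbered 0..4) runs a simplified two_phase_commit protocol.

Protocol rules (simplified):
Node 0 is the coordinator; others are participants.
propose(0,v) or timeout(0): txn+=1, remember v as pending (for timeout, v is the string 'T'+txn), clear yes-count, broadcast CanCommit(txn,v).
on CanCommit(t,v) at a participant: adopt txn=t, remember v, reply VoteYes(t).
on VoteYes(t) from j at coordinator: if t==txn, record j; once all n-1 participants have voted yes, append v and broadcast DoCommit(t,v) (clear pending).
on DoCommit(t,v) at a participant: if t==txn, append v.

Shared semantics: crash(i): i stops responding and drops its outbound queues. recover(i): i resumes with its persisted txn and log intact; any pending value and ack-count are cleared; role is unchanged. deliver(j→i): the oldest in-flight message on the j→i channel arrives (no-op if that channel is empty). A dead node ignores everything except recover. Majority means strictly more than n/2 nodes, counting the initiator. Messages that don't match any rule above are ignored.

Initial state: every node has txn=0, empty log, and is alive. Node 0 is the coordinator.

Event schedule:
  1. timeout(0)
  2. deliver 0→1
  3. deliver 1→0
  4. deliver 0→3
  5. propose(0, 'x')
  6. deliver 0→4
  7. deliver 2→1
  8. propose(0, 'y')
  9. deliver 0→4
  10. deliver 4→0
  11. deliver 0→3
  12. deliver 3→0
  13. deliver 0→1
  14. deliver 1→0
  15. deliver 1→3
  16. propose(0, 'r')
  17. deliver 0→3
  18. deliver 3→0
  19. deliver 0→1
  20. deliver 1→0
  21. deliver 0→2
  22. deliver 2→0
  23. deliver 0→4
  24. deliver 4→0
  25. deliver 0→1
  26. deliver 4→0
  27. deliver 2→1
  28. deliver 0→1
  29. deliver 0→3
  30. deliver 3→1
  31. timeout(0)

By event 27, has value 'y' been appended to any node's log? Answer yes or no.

e1 timeout(0): 0[coor,t=1,-]
e2 deliver 0→1: 1[part,t=1,-]
e3 deliver 1→0: ·
e4 deliver 0→3: 3[part,t=1,-]
e5 propose(0,'x'): 0[coor,t=2,-]
e6 deliver 0→4: 4[part,t=1,-]
e7 deliver 2→1: ·
e8 propose(0,'y'): 0[coor,t=3,-]
e9 deliver 0→4: 4[part,t=2,-]
e10 deliver 4→0: ·
e11 deliver 0→3: 3[part,t=2,-]
e12 deliver 3→0: ·
e13 deliver 0→1: 1[part,t=2,-]
e14 deliver 1→0: ·
e15 deliver 1→3: ·
e16 propose(0,'r'): 0[coor,t=4,-]
e17 deliver 0→3: 3[part,t=3,-]
e18 deliver 3→0: ·
e19 deliver 0→1: 1[part,t=3,-]
e20 deliver 1→0: ·
e21 deliver 0→2: 2[part,t=1,-]
e22 deliver 2→0: ·
e23 deliver 0→4: 4[part,t=3,-]
e24 deliver 4→0: ·
e25 deliver 0→1: 1[part,t=4,-]
e26 deliver 4→0: ·
e27 deliver 2→1: ·

no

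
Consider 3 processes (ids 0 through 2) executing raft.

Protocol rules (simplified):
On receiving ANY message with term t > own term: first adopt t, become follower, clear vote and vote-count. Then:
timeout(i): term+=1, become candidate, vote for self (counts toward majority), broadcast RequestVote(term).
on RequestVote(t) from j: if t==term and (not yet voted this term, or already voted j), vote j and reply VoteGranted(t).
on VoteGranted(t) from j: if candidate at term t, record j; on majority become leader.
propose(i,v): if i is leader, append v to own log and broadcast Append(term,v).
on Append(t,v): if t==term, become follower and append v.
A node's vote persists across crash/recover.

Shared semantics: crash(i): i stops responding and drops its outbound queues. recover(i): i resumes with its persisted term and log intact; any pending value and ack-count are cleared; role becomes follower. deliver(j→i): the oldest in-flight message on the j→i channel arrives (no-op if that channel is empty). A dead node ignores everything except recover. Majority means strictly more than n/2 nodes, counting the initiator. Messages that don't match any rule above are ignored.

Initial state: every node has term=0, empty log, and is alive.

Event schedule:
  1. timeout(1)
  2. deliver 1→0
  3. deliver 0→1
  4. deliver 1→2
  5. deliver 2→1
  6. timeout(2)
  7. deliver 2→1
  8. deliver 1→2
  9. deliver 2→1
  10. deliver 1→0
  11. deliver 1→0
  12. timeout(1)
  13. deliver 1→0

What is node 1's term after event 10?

2

step 1 timeout(1): 1={cand,t=1,log=-}
step 2 deliver 1→0: 0={foll,t=1,log=-}
step 3 deliver 0→1: 1={lead,t=1,log=-}
step 4 deliver 1→2: 2={foll,t=1,log=-}
step 5 deliver 2→1: —
step 6 timeout(2): 2={cand,t=2,log=-}
step 7 deliver 2→1: 1={foll,t=2,log=-}
step 8 deliver 1→2: 2={lead,t=2,log=-}
step 9 deliver 2→1: —
step 10 deliver 1→0: —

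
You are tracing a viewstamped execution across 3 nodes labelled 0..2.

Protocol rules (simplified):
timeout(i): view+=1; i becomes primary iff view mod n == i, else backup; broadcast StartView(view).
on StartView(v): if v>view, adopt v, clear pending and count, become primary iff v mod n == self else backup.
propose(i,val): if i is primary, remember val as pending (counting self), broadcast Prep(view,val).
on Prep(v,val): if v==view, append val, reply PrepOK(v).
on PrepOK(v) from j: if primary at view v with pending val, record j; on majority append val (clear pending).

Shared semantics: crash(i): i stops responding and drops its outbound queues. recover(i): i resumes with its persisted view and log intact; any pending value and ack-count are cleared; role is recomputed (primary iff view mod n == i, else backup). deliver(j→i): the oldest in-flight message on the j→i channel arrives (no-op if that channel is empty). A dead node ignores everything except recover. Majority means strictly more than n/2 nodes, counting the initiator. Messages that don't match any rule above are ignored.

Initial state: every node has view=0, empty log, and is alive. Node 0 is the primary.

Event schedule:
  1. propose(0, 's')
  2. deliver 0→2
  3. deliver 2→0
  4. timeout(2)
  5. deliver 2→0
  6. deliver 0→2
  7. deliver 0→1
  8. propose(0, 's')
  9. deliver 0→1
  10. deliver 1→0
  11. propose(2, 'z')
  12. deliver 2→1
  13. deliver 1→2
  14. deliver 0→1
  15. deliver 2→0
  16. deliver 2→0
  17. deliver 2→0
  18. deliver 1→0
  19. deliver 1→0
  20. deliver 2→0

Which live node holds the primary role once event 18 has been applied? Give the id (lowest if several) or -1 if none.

step 1 propose(0,'s'): —
step 2 deliver 0→2: 2={back,v=0,log=s}
step 3 deliver 2→0: 0={prim,v=0,log=s}
step 4 timeout(2): 2={back,v=1,log=s}
step 5 deliver 2→0: 0={back,v=1,log=s}
step 6 deliver 0→2: —
step 7 deliver 0→1: 1={back,v=0,log=s}
step 8 propose(0,'s'): —
step 9 deliver 0→1: —
step 10 deliver 1→0: —
step 11 propose(2,'z'): —
step 12 deliver 2→1: 1={prim,v=1,log=s}
step 13 deliver 1→2: —
step 14 deliver 0→1: —
step 15 deliver 2→0: —
step 16 deliver 2→0: —
step 17 deliver 2→0: —
step 18 deliver 1→0: —

1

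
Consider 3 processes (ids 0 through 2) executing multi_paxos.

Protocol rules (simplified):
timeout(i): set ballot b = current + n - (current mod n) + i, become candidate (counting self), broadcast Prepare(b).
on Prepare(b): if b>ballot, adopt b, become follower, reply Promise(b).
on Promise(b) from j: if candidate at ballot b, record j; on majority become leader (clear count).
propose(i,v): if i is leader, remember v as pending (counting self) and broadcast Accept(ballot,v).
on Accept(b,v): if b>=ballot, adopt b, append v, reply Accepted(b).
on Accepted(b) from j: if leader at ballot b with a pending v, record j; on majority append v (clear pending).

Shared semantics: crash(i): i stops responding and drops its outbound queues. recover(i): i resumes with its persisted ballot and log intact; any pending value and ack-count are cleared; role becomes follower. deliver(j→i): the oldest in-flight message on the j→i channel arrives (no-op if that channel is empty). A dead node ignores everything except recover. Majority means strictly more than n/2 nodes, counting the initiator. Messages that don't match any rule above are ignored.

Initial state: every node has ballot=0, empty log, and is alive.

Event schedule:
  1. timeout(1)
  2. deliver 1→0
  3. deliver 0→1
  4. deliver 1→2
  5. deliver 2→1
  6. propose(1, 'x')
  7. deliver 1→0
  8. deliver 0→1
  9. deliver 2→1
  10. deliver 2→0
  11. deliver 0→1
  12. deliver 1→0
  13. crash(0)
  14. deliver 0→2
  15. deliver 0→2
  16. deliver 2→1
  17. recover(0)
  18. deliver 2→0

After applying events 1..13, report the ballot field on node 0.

[1] timeout(1) → N1(cand b4 [-])
[2] deliver 1→0 → N0(foll b4 [-])
[3] deliver 0→1 → N1(lead b4 [-])
[4] deliver 1→2 → N2(foll b4 [-])
[5] deliver 2→1 → ∅
[6] propose(1,'x') → ∅
[7] deliver 1→0 → N0(foll b4 [x])
[8] deliver 0→1 → N1(lead b4 [x])
[9] deliver 2→1 → ∅
[10] deliver 2→0 → ∅
[11] deliver 0→1 → ∅
[12] deliver 1→0 → ∅
[13] crash(0) → N0(✗foll b4 [x])

4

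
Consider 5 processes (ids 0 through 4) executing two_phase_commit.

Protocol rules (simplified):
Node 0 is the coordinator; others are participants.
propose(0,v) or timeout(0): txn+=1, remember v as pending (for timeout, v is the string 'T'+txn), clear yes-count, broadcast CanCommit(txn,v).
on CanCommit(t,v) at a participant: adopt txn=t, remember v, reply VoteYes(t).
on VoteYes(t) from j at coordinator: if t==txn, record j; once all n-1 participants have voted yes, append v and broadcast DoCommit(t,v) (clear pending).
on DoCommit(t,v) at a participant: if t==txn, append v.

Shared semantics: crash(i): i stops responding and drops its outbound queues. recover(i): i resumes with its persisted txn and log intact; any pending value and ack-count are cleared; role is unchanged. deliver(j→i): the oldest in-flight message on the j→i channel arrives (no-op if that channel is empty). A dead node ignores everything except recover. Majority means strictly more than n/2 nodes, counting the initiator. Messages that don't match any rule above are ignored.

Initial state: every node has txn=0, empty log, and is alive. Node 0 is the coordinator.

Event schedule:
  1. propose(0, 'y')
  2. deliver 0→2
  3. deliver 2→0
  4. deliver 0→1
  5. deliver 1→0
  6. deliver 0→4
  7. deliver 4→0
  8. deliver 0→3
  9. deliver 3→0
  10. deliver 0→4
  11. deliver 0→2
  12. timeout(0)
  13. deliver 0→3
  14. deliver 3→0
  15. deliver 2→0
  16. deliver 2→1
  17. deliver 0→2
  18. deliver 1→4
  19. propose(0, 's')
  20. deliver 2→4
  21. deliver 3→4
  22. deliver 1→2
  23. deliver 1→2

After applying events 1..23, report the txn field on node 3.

1

e1 propose(0,'y'): 0[coor,t=1,-]
e2 deliver 0→2: 2[part,t=1,-]
e3 deliver 2→0: ·
e4 deliver 0→1: 1[part,t=1,-]
e5 deliver 1→0: ·
e6 deliver 0→4: 4[part,t=1,-]
e7 deliver 4→0: ·
e8 deliver 0→3: 3[part,t=1,-]
e9 deliver 3→0: 0[coor,t=1,y]
e10 deliver 0→4: 4[part,t=1,y]
e11 deliver 0→2: 2[part,t=1,y]
e12 timeout(0): 0[coor,t=2,y]
e13 deliver 0→3: 3[part,t=1,y]
e14 deliver 3→0: ·
e15 deliver 2→0: ·
e16 deliver 2→1: ·
e17 deliver 0→2: 2[part,t=2,y]
e18 deliver 1→4: ·
e19 propose(0,'s'): 0[coor,t=3,y]
e20 deliver 2→4: ·
e21 deliver 3→4: ·
e22 deliver 1→2: ·
e23 deliver 1→2: ·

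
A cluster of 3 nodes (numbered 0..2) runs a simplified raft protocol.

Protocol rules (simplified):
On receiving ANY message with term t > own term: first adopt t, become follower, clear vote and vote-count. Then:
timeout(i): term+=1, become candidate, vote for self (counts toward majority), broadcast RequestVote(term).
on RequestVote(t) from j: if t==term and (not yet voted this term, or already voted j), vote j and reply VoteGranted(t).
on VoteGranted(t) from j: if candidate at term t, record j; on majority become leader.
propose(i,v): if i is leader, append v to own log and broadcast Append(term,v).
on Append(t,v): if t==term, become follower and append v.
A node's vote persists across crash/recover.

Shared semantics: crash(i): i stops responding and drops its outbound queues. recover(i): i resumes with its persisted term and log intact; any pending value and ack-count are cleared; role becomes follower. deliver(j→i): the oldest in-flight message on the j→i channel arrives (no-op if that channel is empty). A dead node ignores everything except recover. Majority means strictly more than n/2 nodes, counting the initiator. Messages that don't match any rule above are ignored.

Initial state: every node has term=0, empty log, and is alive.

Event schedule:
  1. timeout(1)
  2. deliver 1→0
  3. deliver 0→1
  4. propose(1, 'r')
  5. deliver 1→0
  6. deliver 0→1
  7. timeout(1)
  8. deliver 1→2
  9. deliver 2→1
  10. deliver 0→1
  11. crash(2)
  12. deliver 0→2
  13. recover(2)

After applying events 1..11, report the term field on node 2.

1. timeout(1):  <1:cand t1 ->
2. deliver 1→0:  <0:foll t1 ->
3. deliver 0→1:  <1:lead t1 ->
4. propose(1,'r'):  <1:lead t1 r>
5. deliver 1→0:  <0:foll t1 r>
6. deliver 0→1:  nop
7. timeout(1):  <1:cand t2 r>
8. deliver 1→2:  <2:foll t1 ->
9. deliver 2→1:  nop
10. deliver 0→1:  nop
11. crash(2):  <2:✗foll t1 ->

1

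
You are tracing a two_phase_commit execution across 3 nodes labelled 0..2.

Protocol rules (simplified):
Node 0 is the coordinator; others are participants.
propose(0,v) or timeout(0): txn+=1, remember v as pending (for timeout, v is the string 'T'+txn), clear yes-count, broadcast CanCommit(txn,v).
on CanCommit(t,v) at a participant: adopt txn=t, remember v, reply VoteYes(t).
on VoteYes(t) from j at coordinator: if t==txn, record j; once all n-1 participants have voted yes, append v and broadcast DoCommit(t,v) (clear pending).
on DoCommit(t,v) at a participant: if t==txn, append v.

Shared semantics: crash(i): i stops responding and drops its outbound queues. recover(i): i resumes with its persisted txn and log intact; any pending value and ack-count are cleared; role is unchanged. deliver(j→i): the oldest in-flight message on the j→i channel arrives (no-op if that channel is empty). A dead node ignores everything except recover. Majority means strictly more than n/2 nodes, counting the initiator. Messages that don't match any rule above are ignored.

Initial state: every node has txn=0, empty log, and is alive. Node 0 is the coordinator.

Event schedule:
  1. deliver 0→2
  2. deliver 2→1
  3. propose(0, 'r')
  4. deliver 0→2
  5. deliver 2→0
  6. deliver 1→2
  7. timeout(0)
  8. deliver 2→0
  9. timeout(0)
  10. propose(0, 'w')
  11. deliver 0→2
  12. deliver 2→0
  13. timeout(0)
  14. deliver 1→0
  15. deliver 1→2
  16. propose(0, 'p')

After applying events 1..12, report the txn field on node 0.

step 1 deliver 0→2: —
step 2 deliver 2→1: —
step 3 propose(0,'r'): 0={coor,t=1,log=-}
step 4 deliver 0→2: 2={part,t=1,log=-}
step 5 deliver 2→0: —
step 6 deliver 1→2: —
step 7 timeout(0): 0={coor,t=2,log=-}
step 8 deliver 2→0: —
step 9 timeout(0): 0={coor,t=3,log=-}
step 10 propose(0,'w'): 0={coor,t=4,log=-}
step 11 deliver 0→2: 2={part,t=2,log=-}
step 12 deliver 2→0: —

4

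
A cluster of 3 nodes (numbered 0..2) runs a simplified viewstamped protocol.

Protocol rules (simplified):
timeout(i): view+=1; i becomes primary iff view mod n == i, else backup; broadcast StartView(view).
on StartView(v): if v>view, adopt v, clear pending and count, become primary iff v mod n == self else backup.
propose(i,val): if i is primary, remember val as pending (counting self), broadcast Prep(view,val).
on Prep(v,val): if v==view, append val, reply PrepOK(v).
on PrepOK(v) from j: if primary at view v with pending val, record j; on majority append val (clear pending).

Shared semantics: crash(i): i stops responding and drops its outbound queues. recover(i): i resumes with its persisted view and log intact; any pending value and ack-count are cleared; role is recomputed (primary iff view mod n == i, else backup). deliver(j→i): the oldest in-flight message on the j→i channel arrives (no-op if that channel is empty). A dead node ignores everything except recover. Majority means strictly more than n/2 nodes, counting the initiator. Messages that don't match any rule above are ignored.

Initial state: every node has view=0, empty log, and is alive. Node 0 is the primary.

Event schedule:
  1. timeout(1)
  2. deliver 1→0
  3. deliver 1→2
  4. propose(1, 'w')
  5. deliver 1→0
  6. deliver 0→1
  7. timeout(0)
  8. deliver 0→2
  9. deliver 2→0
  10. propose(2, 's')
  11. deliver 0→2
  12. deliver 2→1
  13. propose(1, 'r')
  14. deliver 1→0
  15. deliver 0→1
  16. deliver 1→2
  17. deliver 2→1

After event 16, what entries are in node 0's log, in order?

w

1. timeout(1):  <1:prim v1 ->
2. deliver 1→0:  <0:back v1 ->
3. deliver 1→2:  <2:back v1 ->
4. propose(1,'w'):  nop
5. deliver 1→0:  <0:back v1 w>
6. deliver 0→1:  <1:prim v1 w>
7. timeout(0):  <0:back v2 w>
8. deliver 0→2:  <2:prim v2 ->
9. deliver 2→0:  nop
10. propose(2,'s'):  nop
11. deliver 0→2:  nop
12. deliver 2→1:  nop
13. propose(1,'r'):  nop
14. deliver 1→0:  nop
15. deliver 0→1:  <1:back v2 w>
16. deliver 1→2:  nop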